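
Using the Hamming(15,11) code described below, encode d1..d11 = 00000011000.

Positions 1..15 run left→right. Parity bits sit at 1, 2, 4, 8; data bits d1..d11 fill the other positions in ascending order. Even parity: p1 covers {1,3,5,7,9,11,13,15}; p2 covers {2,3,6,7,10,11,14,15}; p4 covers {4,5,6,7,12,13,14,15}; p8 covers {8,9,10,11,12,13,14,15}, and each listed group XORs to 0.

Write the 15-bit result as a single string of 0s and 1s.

110100000011000

Place data at non-parity positions: p1 p2 0 p4 0 0 0 p8 0 0 1 1 0 0 0
p1 (pos 1,3,5,7,9,11,13,15): XOR of data positions = 0⊕0⊕0⊕0⊕1⊕0⊕0 = 1
p2 (pos 2,3,6,7,10,11,14,15): XOR of data positions = 0⊕0⊕0⊕0⊕1⊕0⊕0 = 1
p4 (pos 4,5,6,7,12,13,14,15): XOR of data positions = 0⊕0⊕0⊕1⊕0⊕0⊕0 = 1
p8 (pos 8,9,10,11,12,13,14,15): XOR of data positions = 0⊕0⊕1⊕1⊕0⊕0⊕0 = 0
Codeword: 110100000011000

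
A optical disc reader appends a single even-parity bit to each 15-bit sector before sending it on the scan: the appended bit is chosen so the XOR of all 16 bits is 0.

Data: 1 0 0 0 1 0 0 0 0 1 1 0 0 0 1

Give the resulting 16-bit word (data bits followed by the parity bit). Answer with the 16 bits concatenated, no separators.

1000100001100011

XOR of the 15 data bits: 1⊕0⊕0⊕0⊕1⊕0⊕0⊕0⊕0⊕1⊕1⊕0⊕0⊕0⊕1 = 1
Parity bit = 1 (so all 16 bits XOR to 0).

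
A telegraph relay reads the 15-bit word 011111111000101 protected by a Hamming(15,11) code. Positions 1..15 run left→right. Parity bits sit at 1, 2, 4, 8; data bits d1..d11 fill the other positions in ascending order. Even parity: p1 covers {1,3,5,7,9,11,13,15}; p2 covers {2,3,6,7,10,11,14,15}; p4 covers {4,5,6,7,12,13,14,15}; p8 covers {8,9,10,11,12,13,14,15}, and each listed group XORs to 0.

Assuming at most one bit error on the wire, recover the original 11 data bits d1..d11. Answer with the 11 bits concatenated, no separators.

s1 (pos 1,3,5,7,9,11,13,15): 0⊕1⊕1⊕1⊕1⊕0⊕1⊕1 = 0
s2 (pos 2,3,6,7,10,11,14,15): 1⊕1⊕1⊕1⊕0⊕0⊕0⊕1 = 1
s4 (pos 4,5,6,7,12,13,14,15): 1⊕1⊕1⊕1⊕0⊕1⊕0⊕1 = 0
s8 (pos 8,9,10,11,12,13,14,15): 1⊕1⊕0⊕0⊕0⊕1⊕0⊕1 = 0
Syndrome s8…s1 = 0010 → error at position 2.
Flip position 2: 011111111000101 → 001111111000101
Read data bits from positions 3,5,6,7,9,10,11,12,13,14,15: 11111000101

11111000101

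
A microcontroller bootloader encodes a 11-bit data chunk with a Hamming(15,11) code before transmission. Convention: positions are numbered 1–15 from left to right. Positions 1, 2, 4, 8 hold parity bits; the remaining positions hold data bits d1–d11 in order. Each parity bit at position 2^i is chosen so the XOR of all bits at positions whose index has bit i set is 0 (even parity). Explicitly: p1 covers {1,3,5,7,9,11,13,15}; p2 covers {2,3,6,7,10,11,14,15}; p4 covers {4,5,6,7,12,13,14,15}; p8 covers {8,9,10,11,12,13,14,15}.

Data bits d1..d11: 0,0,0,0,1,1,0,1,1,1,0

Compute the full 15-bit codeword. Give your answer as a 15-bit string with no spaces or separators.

Place data at non-parity positions: p1 p2 0 p4 0 0 0 p8 1 1 0 1 1 1 0
p1 (pos 1,3,5,7,9,11,13,15): XOR of data positions = 0⊕0⊕0⊕1⊕0⊕1⊕0 = 0
p2 (pos 2,3,6,7,10,11,14,15): XOR of data positions = 0⊕0⊕0⊕1⊕0⊕1⊕0 = 0
p4 (pos 4,5,6,7,12,13,14,15): XOR of data positions = 0⊕0⊕0⊕1⊕1⊕1⊕0 = 1
p8 (pos 8,9,10,11,12,13,14,15): XOR of data positions = 1⊕1⊕0⊕1⊕1⊕1⊕0 = 1
Codeword: 000100011101110

000100011101110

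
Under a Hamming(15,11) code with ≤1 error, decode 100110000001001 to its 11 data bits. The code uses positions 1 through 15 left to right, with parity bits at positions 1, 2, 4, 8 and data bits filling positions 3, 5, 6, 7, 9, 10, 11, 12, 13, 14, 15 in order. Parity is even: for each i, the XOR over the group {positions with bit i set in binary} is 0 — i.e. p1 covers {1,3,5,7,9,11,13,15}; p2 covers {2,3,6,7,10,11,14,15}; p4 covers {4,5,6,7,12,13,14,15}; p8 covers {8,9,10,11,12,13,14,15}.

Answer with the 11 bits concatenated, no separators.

s1 (pos 1,3,5,7,9,11,13,15): 1⊕0⊕1⊕0⊕0⊕0⊕0⊕1 = 1
s2 (pos 2,3,6,7,10,11,14,15): 0⊕0⊕0⊕0⊕0⊕0⊕0⊕1 = 1
s4 (pos 4,5,6,7,12,13,14,15): 1⊕1⊕0⊕0⊕1⊕0⊕0⊕1 = 0
s8 (pos 8,9,10,11,12,13,14,15): 0⊕0⊕0⊕0⊕1⊕0⊕0⊕1 = 0
Syndrome s8…s1 = 0011 → error at position 3.
Flip position 3: 100110000001001 → 101110000001001
Read data bits from positions 3,5,6,7,9,10,11,12,13,14,15: 11000001001

11000001001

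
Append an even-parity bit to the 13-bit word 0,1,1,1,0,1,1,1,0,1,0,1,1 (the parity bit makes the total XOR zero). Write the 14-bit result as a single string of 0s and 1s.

XOR of the 13 data bits: 0⊕1⊕1⊕1⊕0⊕1⊕1⊕1⊕0⊕1⊕0⊕1⊕1 = 1
Parity bit = 1 (so all 14 bits XOR to 0).

01110111010111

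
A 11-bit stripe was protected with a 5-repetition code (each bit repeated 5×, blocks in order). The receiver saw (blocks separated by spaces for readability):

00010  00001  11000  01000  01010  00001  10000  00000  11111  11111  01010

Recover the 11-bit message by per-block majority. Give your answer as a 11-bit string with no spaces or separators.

Block 1 (00010): 1 one → 0
Block 2 (00001): 1 one → 0
Block 3 (11000): 2 ones → 0
Block 4 (01000): 1 one → 0
Block 5 (01010): 2 ones → 0
Block 6 (00001): 1 one → 0
Block 7 (10000): 1 one → 0
Block 8 (00000): 0 ones → 0
Block 9 (11111): 5 ones → 1
Block 10 (11111): 5 ones → 1
Block 11 (01010): 2 ones → 0

00000000110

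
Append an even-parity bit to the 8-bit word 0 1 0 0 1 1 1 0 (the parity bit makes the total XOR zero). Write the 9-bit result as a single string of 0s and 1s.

010011100

XOR of the 8 data bits: 0⊕1⊕0⊕0⊕1⊕1⊕1⊕0 = 0
Parity bit = 0 (so all 9 bits XOR to 0).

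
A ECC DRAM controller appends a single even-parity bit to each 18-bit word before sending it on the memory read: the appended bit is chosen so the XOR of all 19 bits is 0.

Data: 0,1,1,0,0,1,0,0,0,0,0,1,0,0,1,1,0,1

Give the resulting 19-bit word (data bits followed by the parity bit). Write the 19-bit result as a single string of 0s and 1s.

XOR of the 18 data bits: 0⊕1⊕1⊕0⊕0⊕1⊕0⊕0⊕0⊕0⊕0⊕1⊕0⊕0⊕1⊕1⊕0⊕1 = 1
Parity bit = 1 (so all 19 bits XOR to 0).

0110010000010011011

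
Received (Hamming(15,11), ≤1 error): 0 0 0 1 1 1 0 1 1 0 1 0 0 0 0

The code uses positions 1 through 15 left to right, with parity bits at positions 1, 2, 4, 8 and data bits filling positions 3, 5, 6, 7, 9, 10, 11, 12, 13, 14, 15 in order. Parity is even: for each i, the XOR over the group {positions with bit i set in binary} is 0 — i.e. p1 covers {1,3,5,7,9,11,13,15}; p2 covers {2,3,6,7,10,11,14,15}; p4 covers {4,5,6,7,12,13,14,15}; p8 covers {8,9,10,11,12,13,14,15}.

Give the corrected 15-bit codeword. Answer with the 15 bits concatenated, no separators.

000111011010100

s1 (pos 1,3,5,7,9,11,13,15): 0⊕0⊕1⊕0⊕1⊕1⊕0⊕0 = 1
s2 (pos 2,3,6,7,10,11,14,15): 0⊕0⊕1⊕0⊕0⊕1⊕0⊕0 = 0
s4 (pos 4,5,6,7,12,13,14,15): 1⊕1⊕1⊕0⊕0⊕0⊕0⊕0 = 1
s8 (pos 8,9,10,11,12,13,14,15): 1⊕1⊕0⊕1⊕0⊕0⊕0⊕0 = 1
Syndrome s8…s1 = 1101 → error at position 13.
Flip position 13: 000111011010000 → 000111011010100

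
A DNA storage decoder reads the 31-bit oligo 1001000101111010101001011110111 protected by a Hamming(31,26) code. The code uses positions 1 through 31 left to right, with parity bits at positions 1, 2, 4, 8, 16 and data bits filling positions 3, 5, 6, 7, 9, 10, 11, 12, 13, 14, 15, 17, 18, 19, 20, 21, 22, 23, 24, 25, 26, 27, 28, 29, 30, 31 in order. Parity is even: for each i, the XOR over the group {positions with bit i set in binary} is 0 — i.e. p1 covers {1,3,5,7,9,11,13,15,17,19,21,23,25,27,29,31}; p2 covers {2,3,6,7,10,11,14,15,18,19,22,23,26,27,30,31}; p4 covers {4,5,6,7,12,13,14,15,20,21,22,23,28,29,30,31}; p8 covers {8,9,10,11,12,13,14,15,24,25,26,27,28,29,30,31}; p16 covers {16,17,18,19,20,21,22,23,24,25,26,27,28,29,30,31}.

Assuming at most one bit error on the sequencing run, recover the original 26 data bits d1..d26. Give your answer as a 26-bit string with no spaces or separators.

s1 (pos 1,3,5,7,9,11,13,15,17,19,21,23,25,27,29,31): 1⊕0⊕0⊕0⊕0⊕1⊕1⊕1⊕1⊕1⊕0⊕0⊕1⊕1⊕1⊕1 = 0
s2 (pos 2,3,6,7,10,11,14,15,18,19,22,23,26,27,30,31): 0⊕0⊕0⊕0⊕1⊕1⊕0⊕1⊕0⊕1⊕1⊕0⊕1⊕1⊕1⊕1 = 1
s4 (pos 4,5,6,7,12,13,14,15,20,21,22,23,28,29,30,31): 1⊕0⊕0⊕0⊕1⊕1⊕0⊕1⊕0⊕0⊕1⊕0⊕0⊕1⊕1⊕1 = 0
s8 (pos 8,9,10,11,12,13,14,15,24,25,26,27,28,29,30,31): 1⊕0⊕1⊕1⊕1⊕1⊕0⊕1⊕1⊕1⊕1⊕1⊕0⊕1⊕1⊕1 = 1
s16 (pos 16,17,18,19,20,21,22,23,24,25,26,27,28,29,30,31): 0⊕1⊕0⊕1⊕0⊕0⊕1⊕0⊕1⊕1⊕1⊕1⊕0⊕1⊕1⊕1 = 0
Syndrome s16…s1 = 01010 → error at position 10.
Flip position 10: 1001000101111010101001011110111 → 1001000100111010101001011110111
Read data bits from positions 3,5,6,7,9,10,11,12,13,14,15,17,18,19,20,21,22,23,24,25,26,27,28,29,30,31: 00000011101101001011110111

00000011101101001011110111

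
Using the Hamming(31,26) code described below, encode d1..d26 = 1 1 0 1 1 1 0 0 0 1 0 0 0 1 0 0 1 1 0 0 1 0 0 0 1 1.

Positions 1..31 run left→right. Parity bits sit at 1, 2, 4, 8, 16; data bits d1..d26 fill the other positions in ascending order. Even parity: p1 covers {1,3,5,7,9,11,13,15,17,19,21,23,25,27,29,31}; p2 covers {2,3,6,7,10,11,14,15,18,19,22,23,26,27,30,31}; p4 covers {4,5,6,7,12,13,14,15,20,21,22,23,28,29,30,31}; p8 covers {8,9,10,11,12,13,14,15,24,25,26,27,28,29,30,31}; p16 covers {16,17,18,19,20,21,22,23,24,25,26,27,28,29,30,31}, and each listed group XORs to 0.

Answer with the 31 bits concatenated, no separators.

Place data at non-parity positions: p1 p2 1 p4 1 0 1 p8 1 1 0 0 0 1 0 p16 0 0 1 0 0 1 1 0 0 1 0 0 0 1 1
p1 (pos 1,3,5,7,9,11,13,15,17,19,21,23,25,27,29,31): XOR of data positions = 1⊕1⊕1⊕1⊕0⊕0⊕0⊕0⊕1⊕0⊕1⊕0⊕0⊕0⊕1 = 1
p2 (pos 2,3,6,7,10,11,14,15,18,19,22,23,26,27,30,31): XOR of data positions = 1⊕0⊕1⊕1⊕0⊕1⊕0⊕0⊕1⊕1⊕1⊕1⊕0⊕1⊕1 = 0
p4 (pos 4,5,6,7,12,13,14,15,20,21,22,23,28,29,30,31): XOR of data positions = 1⊕0⊕1⊕0⊕0⊕1⊕0⊕0⊕0⊕1⊕1⊕0⊕0⊕1⊕1 = 1
p8 (pos 8,9,10,11,12,13,14,15,24,25,26,27,28,29,30,31): XOR of data positions = 1⊕1⊕0⊕0⊕0⊕1⊕0⊕0⊕0⊕1⊕0⊕0⊕0⊕1⊕1 = 0
p16 (pos 16,17,18,19,20,21,22,23,24,25,26,27,28,29,30,31): XOR of data positions = 0⊕0⊕1⊕0⊕0⊕1⊕1⊕0⊕0⊕1⊕0⊕0⊕0⊕1⊕1 = 0
Codeword: 1011101011000100001001100100011

1011101011000100001001100100011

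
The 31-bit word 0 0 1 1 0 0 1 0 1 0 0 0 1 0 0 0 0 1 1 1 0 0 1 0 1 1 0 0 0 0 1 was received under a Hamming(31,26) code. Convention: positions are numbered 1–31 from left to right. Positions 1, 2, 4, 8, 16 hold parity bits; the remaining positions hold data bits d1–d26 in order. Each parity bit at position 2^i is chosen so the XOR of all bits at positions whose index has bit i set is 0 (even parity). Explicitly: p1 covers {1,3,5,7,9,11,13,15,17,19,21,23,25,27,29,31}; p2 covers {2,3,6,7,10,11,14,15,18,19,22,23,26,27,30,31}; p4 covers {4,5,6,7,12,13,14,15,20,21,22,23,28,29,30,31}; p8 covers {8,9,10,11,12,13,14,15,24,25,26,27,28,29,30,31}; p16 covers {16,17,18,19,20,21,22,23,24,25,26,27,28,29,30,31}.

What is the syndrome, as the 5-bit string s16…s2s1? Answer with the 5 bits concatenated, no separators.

11010

s1 (pos 1,3,5,7,9,11,13,15,17,19,21,23,25,27,29,31): 0⊕1⊕0⊕1⊕1⊕0⊕1⊕0⊕0⊕1⊕0⊕1⊕1⊕0⊕0⊕1 = 0
s2 (pos 2,3,6,7,10,11,14,15,18,19,22,23,26,27,30,31): 0⊕1⊕0⊕1⊕0⊕0⊕0⊕0⊕1⊕1⊕0⊕1⊕1⊕0⊕0⊕1 = 1
s4 (pos 4,5,6,7,12,13,14,15,20,21,22,23,28,29,30,31): 1⊕0⊕0⊕1⊕0⊕1⊕0⊕0⊕1⊕0⊕0⊕1⊕0⊕0⊕0⊕1 = 0
s8 (pos 8,9,10,11,12,13,14,15,24,25,26,27,28,29,30,31): 0⊕1⊕0⊕0⊕0⊕1⊕0⊕0⊕0⊕1⊕1⊕0⊕0⊕0⊕0⊕1 = 1
s16 (pos 16,17,18,19,20,21,22,23,24,25,26,27,28,29,30,31): 0⊕0⊕1⊕1⊕1⊕0⊕0⊕1⊕0⊕1⊕1⊕0⊕0⊕0⊕0⊕1 = 1
Syndrome s16…s1 = 11010 → error at position 26.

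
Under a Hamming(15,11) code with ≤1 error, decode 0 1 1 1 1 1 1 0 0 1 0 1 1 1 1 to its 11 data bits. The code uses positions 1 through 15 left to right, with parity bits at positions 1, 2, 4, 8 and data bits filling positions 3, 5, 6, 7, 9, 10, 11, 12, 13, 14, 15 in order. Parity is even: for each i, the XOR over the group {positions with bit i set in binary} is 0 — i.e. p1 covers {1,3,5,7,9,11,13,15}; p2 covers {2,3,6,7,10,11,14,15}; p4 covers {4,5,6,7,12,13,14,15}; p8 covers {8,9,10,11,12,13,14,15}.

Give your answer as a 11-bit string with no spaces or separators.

11110111111

s1 (pos 1,3,5,7,9,11,13,15): 0⊕1⊕1⊕1⊕0⊕0⊕1⊕1 = 1
s2 (pos 2,3,6,7,10,11,14,15): 1⊕1⊕1⊕1⊕1⊕0⊕1⊕1 = 1
s4 (pos 4,5,6,7,12,13,14,15): 1⊕1⊕1⊕1⊕1⊕1⊕1⊕1 = 0
s8 (pos 8,9,10,11,12,13,14,15): 0⊕0⊕1⊕0⊕1⊕1⊕1⊕1 = 1
Syndrome s8…s1 = 1011 → error at position 11.
Flip position 11: 011111100101111 → 011111100111111
Read data bits from positions 3,5,6,7,9,10,11,12,13,14,15: 11110111111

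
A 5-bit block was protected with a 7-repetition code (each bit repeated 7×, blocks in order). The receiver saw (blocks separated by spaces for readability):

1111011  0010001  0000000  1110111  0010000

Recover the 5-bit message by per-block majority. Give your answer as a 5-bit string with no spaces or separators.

10010

Block 1 (1111011): 6 ones → 1
Block 2 (0010001): 2 ones → 0
Block 3 (0000000): 0 ones → 0
Block 4 (1110111): 6 ones → 1
Block 5 (0010000): 1 one → 0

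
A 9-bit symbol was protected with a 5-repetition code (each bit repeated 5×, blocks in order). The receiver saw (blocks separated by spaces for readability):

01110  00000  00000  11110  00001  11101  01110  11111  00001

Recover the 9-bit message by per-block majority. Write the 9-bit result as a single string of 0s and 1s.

100101110

Block 1 (01110): 3 ones → 1
Block 2 (00000): 0 ones → 0
Block 3 (00000): 0 ones → 0
Block 4 (11110): 4 ones → 1
Block 5 (00001): 1 one → 0
Block 6 (11101): 4 ones → 1
Block 7 (01110): 3 ones → 1
Block 8 (11111): 5 ones → 1
Block 9 (00001): 1 one → 0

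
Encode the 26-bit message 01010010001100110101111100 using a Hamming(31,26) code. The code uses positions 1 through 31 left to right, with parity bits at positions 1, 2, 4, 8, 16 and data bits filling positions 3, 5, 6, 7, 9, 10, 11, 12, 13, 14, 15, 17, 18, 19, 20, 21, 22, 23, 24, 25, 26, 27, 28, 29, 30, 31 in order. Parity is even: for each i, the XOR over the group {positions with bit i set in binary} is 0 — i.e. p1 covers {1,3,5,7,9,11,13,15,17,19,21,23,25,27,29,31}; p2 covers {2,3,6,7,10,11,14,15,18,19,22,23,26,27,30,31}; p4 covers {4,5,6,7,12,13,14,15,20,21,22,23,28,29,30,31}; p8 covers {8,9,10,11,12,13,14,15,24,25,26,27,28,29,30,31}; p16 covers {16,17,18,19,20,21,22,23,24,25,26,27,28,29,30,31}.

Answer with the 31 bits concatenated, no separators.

Place data at non-parity positions: p1 p2 0 p4 1 0 1 p8 0 0 1 0 0 0 1 p16 1 0 0 1 1 0 1 0 1 1 1 1 1 0 0
p1 (pos 1,3,5,7,9,11,13,15,17,19,21,23,25,27,29,31): XOR of data positions = 0⊕1⊕1⊕0⊕1⊕0⊕1⊕1⊕0⊕1⊕1⊕1⊕1⊕1⊕0 = 0
p2 (pos 2,3,6,7,10,11,14,15,18,19,22,23,26,27,30,31): XOR of data positions = 0⊕0⊕1⊕0⊕1⊕0⊕1⊕0⊕0⊕0⊕1⊕1⊕1⊕0⊕0 = 0
p4 (pos 4,5,6,7,12,13,14,15,20,21,22,23,28,29,30,31): XOR of data positions = 1⊕0⊕1⊕0⊕0⊕0⊕1⊕1⊕1⊕0⊕1⊕1⊕1⊕0⊕0 = 0
p8 (pos 8,9,10,11,12,13,14,15,24,25,26,27,28,29,30,31): XOR of data positions = 0⊕0⊕1⊕0⊕0⊕0⊕1⊕0⊕1⊕1⊕1⊕1⊕1⊕0⊕0 = 1
p16 (pos 16,17,18,19,20,21,22,23,24,25,26,27,28,29,30,31): XOR of data positions = 1⊕0⊕0⊕1⊕1⊕0⊕1⊕0⊕1⊕1⊕1⊕1⊕1⊕0⊕0 = 1
Codeword: 0000101100100011100110101111100

0000101100100011100110101111100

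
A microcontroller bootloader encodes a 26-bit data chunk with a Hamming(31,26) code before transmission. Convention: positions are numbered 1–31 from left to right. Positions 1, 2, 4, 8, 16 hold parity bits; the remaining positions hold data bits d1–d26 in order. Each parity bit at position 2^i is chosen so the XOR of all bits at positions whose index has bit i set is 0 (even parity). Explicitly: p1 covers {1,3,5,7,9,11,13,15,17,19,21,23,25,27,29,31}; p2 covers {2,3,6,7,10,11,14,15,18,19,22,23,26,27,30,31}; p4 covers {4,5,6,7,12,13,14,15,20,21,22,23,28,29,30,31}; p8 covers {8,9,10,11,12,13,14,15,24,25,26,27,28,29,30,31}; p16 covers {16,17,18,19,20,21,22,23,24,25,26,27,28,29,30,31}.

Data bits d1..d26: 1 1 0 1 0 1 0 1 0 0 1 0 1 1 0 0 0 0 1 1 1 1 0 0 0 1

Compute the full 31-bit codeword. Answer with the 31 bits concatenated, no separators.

0111101001010011011000011110001

Place data at non-parity positions: p1 p2 1 p4 1 0 1 p8 0 1 0 1 0 0 1 p16 0 1 1 0 0 0 0 1 1 1 1 0 0 0 1
p1 (pos 1,3,5,7,9,11,13,15,17,19,21,23,25,27,29,31): XOR of data positions = 1⊕1⊕1⊕0⊕0⊕0⊕1⊕0⊕1⊕0⊕0⊕1⊕1⊕0⊕1 = 0
p2 (pos 2,3,6,7,10,11,14,15,18,19,22,23,26,27,30,31): XOR of data positions = 1⊕0⊕1⊕1⊕0⊕0⊕1⊕1⊕1⊕0⊕0⊕1⊕1⊕0⊕1 = 1
p4 (pos 4,5,6,7,12,13,14,15,20,21,22,23,28,29,30,31): XOR of data positions = 1⊕0⊕1⊕1⊕0⊕0⊕1⊕0⊕0⊕0⊕0⊕0⊕0⊕0⊕1 = 1
p8 (pos 8,9,10,11,12,13,14,15,24,25,26,27,28,29,30,31): XOR of data positions = 0⊕1⊕0⊕1⊕0⊕0⊕1⊕1⊕1⊕1⊕1⊕0⊕0⊕0⊕1 = 0
p16 (pos 16,17,18,19,20,21,22,23,24,25,26,27,28,29,30,31): XOR of data positions = 0⊕1⊕1⊕0⊕0⊕0⊕0⊕1⊕1⊕1⊕1⊕0⊕0⊕0⊕1 = 1
Codeword: 0111101001010011011000011110001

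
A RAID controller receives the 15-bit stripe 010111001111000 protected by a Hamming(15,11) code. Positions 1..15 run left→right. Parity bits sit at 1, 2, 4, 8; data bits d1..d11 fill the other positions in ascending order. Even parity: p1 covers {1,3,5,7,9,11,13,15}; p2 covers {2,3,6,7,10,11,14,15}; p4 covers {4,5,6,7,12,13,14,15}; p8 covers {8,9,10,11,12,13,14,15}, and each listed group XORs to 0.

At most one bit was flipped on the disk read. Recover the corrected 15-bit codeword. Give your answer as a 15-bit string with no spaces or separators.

110111001111000

s1 (pos 1,3,5,7,9,11,13,15): 0⊕0⊕1⊕0⊕1⊕1⊕0⊕0 = 1
s2 (pos 2,3,6,7,10,11,14,15): 1⊕0⊕1⊕0⊕1⊕1⊕0⊕0 = 0
s4 (pos 4,5,6,7,12,13,14,15): 1⊕1⊕1⊕0⊕1⊕0⊕0⊕0 = 0
s8 (pos 8,9,10,11,12,13,14,15): 0⊕1⊕1⊕1⊕1⊕0⊕0⊕0 = 0
Syndrome s8…s1 = 0001 → error at position 1.
Flip position 1: 010111001111000 → 110111001111000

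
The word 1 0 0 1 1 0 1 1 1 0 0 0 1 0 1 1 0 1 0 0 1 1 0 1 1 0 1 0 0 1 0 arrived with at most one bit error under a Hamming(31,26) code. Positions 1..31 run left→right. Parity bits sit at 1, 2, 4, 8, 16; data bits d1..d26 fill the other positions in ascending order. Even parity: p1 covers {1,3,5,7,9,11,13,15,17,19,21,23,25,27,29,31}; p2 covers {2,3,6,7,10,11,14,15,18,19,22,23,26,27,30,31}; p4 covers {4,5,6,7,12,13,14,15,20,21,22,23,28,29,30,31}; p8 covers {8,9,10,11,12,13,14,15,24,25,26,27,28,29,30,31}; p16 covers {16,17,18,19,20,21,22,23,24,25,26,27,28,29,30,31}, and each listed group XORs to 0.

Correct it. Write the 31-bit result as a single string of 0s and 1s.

s1 (pos 1,3,5,7,9,11,13,15,17,19,21,23,25,27,29,31): 1⊕0⊕1⊕1⊕1⊕0⊕1⊕1⊕0⊕0⊕1⊕0⊕1⊕1⊕0⊕0 = 1
s2 (pos 2,3,6,7,10,11,14,15,18,19,22,23,26,27,30,31): 0⊕0⊕0⊕1⊕0⊕0⊕0⊕1⊕1⊕0⊕1⊕0⊕0⊕1⊕1⊕0 = 0
s4 (pos 4,5,6,7,12,13,14,15,20,21,22,23,28,29,30,31): 1⊕1⊕0⊕1⊕0⊕1⊕0⊕1⊕0⊕1⊕1⊕0⊕0⊕0⊕1⊕0 = 0
s8 (pos 8,9,10,11,12,13,14,15,24,25,26,27,28,29,30,31): 1⊕1⊕0⊕0⊕0⊕1⊕0⊕1⊕1⊕1⊕0⊕1⊕0⊕0⊕1⊕0 = 0
s16 (pos 16,17,18,19,20,21,22,23,24,25,26,27,28,29,30,31): 1⊕0⊕1⊕0⊕0⊕1⊕1⊕0⊕1⊕1⊕0⊕1⊕0⊕0⊕1⊕0 = 0
Syndrome s16…s1 = 00001 → error at position 1.
Flip position 1: 1001101110001011010011011010010 → 0001101110001011010011011010010

0001101110001011010011011010010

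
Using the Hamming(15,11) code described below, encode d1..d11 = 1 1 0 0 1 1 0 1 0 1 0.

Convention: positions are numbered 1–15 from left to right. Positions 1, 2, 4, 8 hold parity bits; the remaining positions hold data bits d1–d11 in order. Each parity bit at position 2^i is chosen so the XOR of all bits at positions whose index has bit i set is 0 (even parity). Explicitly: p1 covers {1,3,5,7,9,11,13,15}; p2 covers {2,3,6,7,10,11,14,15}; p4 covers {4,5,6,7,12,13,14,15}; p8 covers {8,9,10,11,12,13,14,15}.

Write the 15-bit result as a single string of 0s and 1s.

111110001101010

Place data at non-parity positions: p1 p2 1 p4 1 0 0 p8 1 1 0 1 0 1 0
p1 (pos 1,3,5,7,9,11,13,15): XOR of data positions = 1⊕1⊕0⊕1⊕0⊕0⊕0 = 1
p2 (pos 2,3,6,7,10,11,14,15): XOR of data positions = 1⊕0⊕0⊕1⊕0⊕1⊕0 = 1
p4 (pos 4,5,6,7,12,13,14,15): XOR of data positions = 1⊕0⊕0⊕1⊕0⊕1⊕0 = 1
p8 (pos 8,9,10,11,12,13,14,15): XOR of data positions = 1⊕1⊕0⊕1⊕0⊕1⊕0 = 0
Codeword: 111110001101010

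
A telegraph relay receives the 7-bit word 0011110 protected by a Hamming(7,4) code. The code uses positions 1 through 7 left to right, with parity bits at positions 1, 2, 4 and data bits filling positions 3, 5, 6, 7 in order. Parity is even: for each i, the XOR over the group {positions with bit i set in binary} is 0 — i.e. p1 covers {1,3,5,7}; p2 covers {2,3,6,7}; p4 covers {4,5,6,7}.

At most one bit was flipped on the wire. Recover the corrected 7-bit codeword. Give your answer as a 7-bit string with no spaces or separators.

0010110

s1 (pos 1,3,5,7): 0⊕1⊕1⊕0 = 0
s2 (pos 2,3,6,7): 0⊕1⊕1⊕0 = 0
s4 (pos 4,5,6,7): 1⊕1⊕1⊕0 = 1
Syndrome s4…s1 = 100 → error at position 4.
Flip position 4: 0011110 → 0010110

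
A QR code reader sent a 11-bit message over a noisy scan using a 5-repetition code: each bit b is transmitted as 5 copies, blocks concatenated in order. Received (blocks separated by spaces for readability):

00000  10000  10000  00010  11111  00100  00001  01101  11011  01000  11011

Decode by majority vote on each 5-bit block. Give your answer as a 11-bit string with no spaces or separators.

00001001101

Block 1 (00000): 0 ones → 0
Block 2 (10000): 1 one → 0
Block 3 (10000): 1 one → 0
Block 4 (00010): 1 one → 0
Block 5 (11111): 5 ones → 1
Block 6 (00100): 1 one → 0
Block 7 (00001): 1 one → 0
Block 8 (01101): 3 ones → 1
Block 9 (11011): 4 ones → 1
Block 10 (01000): 1 one → 0
Block 11 (11011): 4 ones → 1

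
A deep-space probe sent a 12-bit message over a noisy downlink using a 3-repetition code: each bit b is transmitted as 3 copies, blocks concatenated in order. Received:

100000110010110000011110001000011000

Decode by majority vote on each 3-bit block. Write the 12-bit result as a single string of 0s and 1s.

Block 1 (100): 1 one → 0
Block 2 (000): 0 ones → 0
Block 3 (110): 2 ones → 1
Block 4 (010): 1 one → 0
Block 5 (110): 2 ones → 1
Block 6 (000): 0 ones → 0
Block 7 (011): 2 ones → 1
Block 8 (110): 2 ones → 1
Block 9 (001): 1 one → 0
Block 10 (000): 0 ones → 0
Block 11 (011): 2 ones → 1
Block 12 (000): 0 ones → 0

001010110010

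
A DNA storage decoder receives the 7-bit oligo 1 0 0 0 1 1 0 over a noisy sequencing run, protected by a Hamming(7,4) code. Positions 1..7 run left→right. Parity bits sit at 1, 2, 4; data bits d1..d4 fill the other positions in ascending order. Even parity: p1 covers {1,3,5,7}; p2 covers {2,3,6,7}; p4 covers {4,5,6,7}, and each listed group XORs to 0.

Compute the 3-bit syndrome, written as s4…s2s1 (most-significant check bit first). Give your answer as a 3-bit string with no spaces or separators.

010

s1 (pos 1,3,5,7): 1⊕0⊕1⊕0 = 0
s2 (pos 2,3,6,7): 0⊕0⊕1⊕0 = 1
s4 (pos 4,5,6,7): 0⊕1⊕1⊕0 = 0
Syndrome s4…s1 = 010 → error at position 2.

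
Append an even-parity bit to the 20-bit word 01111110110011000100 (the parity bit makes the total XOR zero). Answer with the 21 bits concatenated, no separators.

XOR of the 20 data bits: 0⊕1⊕1⊕1⊕1⊕1⊕1⊕0⊕1⊕1⊕0⊕0⊕1⊕1⊕0⊕0⊕0⊕1⊕0⊕0 = 1
Parity bit = 1 (so all 21 bits XOR to 0).

011111101100110001001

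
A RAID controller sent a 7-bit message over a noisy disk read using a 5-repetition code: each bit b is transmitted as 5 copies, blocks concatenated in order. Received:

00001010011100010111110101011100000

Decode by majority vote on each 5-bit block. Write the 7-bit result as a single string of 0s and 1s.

0001110

Block 1 (00001): 1 one → 0
Block 2 (01001): 2 ones → 0
Block 3 (11000): 2 ones → 0
Block 4 (10111): 4 ones → 1
Block 5 (11010): 3 ones → 1
Block 6 (10111): 4 ones → 1
Block 7 (00000): 0 ones → 0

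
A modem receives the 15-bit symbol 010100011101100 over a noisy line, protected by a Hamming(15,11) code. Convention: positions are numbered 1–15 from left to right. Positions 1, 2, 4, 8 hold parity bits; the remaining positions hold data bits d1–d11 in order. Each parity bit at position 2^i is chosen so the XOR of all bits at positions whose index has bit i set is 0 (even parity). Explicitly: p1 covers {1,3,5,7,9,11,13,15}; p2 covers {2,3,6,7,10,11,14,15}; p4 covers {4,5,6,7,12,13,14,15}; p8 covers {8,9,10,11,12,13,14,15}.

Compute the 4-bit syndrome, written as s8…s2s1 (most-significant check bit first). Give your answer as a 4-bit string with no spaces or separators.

1100

s1 (pos 1,3,5,7,9,11,13,15): 0⊕0⊕0⊕0⊕1⊕0⊕1⊕0 = 0
s2 (pos 2,3,6,7,10,11,14,15): 1⊕0⊕0⊕0⊕1⊕0⊕0⊕0 = 0
s4 (pos 4,5,6,7,12,13,14,15): 1⊕0⊕0⊕0⊕1⊕1⊕0⊕0 = 1
s8 (pos 8,9,10,11,12,13,14,15): 1⊕1⊕1⊕0⊕1⊕1⊕0⊕0 = 1
Syndrome s8…s1 = 1100 → error at position 12.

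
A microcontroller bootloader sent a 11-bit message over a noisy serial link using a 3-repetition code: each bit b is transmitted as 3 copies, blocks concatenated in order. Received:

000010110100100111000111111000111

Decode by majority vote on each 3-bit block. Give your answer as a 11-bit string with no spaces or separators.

00100101101

Block 1 (000): 0 ones → 0
Block 2 (010): 1 one → 0
Block 3 (110): 2 ones → 1
Block 4 (100): 1 one → 0
Block 5 (100): 1 one → 0
Block 6 (111): 3 ones → 1
Block 7 (000): 0 ones → 0
Block 8 (111): 3 ones → 1
Block 9 (111): 3 ones → 1
Block 10 (000): 0 ones → 0
Block 11 (111): 3 ones → 1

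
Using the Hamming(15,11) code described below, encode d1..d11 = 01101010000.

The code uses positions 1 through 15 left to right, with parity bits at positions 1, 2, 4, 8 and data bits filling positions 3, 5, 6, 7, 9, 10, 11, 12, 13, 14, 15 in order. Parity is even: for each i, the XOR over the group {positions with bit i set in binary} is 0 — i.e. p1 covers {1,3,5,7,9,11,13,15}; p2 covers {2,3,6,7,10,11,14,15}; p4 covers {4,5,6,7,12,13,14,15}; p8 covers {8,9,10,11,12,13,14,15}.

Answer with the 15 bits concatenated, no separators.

Place data at non-parity positions: p1 p2 0 p4 1 1 0 p8 1 0 1 0 0 0 0
p1 (pos 1,3,5,7,9,11,13,15): XOR of data positions = 0⊕1⊕0⊕1⊕1⊕0⊕0 = 1
p2 (pos 2,3,6,7,10,11,14,15): XOR of data positions = 0⊕1⊕0⊕0⊕1⊕0⊕0 = 0
p4 (pos 4,5,6,7,12,13,14,15): XOR of data positions = 1⊕1⊕0⊕0⊕0⊕0⊕0 = 0
p8 (pos 8,9,10,11,12,13,14,15): XOR of data positions = 1⊕0⊕1⊕0⊕0⊕0⊕0 = 0
Codeword: 100011001010000

100011001010000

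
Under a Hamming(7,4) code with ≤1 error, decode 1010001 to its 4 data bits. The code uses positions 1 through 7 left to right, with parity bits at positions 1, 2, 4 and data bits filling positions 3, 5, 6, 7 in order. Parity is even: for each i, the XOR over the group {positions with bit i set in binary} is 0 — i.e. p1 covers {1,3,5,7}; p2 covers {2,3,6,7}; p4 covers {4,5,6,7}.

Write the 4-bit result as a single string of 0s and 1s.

s1 (pos 1,3,5,7): 1⊕1⊕0⊕1 = 1
s2 (pos 2,3,6,7): 0⊕1⊕0⊕1 = 0
s4 (pos 4,5,6,7): 0⊕0⊕0⊕1 = 1
Syndrome s4…s1 = 101 → error at position 5.
Flip position 5: 1010001 → 1010101
Read data bits from positions 3,5,6,7: 1101

1101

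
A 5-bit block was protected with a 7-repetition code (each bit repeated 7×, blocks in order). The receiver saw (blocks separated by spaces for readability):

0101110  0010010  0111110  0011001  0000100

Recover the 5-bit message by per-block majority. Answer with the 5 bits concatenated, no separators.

10100

Block 1 (0101110): 4 ones → 1
Block 2 (0010010): 2 ones → 0
Block 3 (0111110): 5 ones → 1
Block 4 (0011001): 3 ones → 0
Block 5 (0000100): 1 one → 0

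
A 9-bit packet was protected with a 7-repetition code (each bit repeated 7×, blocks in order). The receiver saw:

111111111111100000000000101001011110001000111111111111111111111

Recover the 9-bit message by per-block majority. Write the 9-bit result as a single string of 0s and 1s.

Block 1 (1111111): 7 ones → 1
Block 2 (1111110): 6 ones → 1
Block 3 (0000000): 0 ones → 0
Block 4 (0001010): 2 ones → 0
Block 5 (0101111): 5 ones → 1
Block 6 (0001000): 1 one → 0
Block 7 (1111111): 7 ones → 1
Block 8 (1111111): 7 ones → 1
Block 9 (1111111): 7 ones → 1

110010111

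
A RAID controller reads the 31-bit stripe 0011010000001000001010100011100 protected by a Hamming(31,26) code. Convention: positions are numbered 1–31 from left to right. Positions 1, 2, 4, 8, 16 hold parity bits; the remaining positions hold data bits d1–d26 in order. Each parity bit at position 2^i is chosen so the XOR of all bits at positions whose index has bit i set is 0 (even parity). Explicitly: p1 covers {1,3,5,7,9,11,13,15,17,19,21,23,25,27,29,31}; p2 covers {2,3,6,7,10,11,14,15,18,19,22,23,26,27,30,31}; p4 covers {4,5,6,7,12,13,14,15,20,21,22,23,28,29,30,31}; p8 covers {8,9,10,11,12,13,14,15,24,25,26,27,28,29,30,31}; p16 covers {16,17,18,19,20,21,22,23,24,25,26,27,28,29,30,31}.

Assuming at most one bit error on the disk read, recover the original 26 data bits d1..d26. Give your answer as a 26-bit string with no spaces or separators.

s1 (pos 1,3,5,7,9,11,13,15,17,19,21,23,25,27,29,31): 0⊕1⊕0⊕0⊕0⊕0⊕1⊕0⊕0⊕1⊕1⊕1⊕0⊕1⊕1⊕0 = 1
s2 (pos 2,3,6,7,10,11,14,15,18,19,22,23,26,27,30,31): 0⊕1⊕1⊕0⊕0⊕0⊕0⊕0⊕0⊕1⊕0⊕1⊕0⊕1⊕0⊕0 = 1
s4 (pos 4,5,6,7,12,13,14,15,20,21,22,23,28,29,30,31): 1⊕0⊕1⊕0⊕0⊕1⊕0⊕0⊕0⊕1⊕0⊕1⊕1⊕1⊕0⊕0 = 1
s8 (pos 8,9,10,11,12,13,14,15,24,25,26,27,28,29,30,31): 0⊕0⊕0⊕0⊕0⊕1⊕0⊕0⊕0⊕0⊕0⊕1⊕1⊕1⊕0⊕0 = 0
s16 (pos 16,17,18,19,20,21,22,23,24,25,26,27,28,29,30,31): 0⊕0⊕0⊕1⊕0⊕1⊕0⊕1⊕0⊕0⊕0⊕1⊕1⊕1⊕0⊕0 = 0
Syndrome s16…s1 = 00111 → error at position 7.
Flip position 7: 0011010000001000001010100011100 → 0011011000001000001010100011100
Read data bits from positions 3,5,6,7,9,10,11,12,13,14,15,17,18,19,20,21,22,23,24,25,26,27,28,29,30,31: 10110000100001010100011100

10110000100001010100011100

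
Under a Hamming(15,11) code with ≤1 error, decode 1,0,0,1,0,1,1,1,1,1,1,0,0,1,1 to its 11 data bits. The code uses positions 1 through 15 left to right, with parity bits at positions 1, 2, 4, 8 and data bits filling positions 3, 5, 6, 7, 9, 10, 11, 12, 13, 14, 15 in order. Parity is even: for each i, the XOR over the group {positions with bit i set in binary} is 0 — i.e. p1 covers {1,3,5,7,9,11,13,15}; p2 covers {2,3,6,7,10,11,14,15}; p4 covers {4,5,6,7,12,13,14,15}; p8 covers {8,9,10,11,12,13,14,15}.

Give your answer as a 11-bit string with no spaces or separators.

s1 (pos 1,3,5,7,9,11,13,15): 1⊕0⊕0⊕1⊕1⊕1⊕0⊕1 = 1
s2 (pos 2,3,6,7,10,11,14,15): 0⊕0⊕1⊕1⊕1⊕1⊕1⊕1 = 0
s4 (pos 4,5,6,7,12,13,14,15): 1⊕0⊕1⊕1⊕0⊕0⊕1⊕1 = 1
s8 (pos 8,9,10,11,12,13,14,15): 1⊕1⊕1⊕1⊕0⊕0⊕1⊕1 = 0
Syndrome s8…s1 = 0101 → error at position 5.
Flip position 5: 100101111110011 → 100111111110011
Read data bits from positions 3,5,6,7,9,10,11,12,13,14,15: 01111110011

01111110011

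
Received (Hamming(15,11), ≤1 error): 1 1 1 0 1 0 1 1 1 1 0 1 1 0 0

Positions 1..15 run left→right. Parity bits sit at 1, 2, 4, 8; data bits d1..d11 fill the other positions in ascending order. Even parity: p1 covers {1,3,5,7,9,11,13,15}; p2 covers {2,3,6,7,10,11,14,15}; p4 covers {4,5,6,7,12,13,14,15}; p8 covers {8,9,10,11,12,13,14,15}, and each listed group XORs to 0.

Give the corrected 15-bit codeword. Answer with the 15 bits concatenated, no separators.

s1 (pos 1,3,5,7,9,11,13,15): 1⊕1⊕1⊕1⊕1⊕0⊕1⊕0 = 0
s2 (pos 2,3,6,7,10,11,14,15): 1⊕1⊕0⊕1⊕1⊕0⊕0⊕0 = 0
s4 (pos 4,5,6,7,12,13,14,15): 0⊕1⊕0⊕1⊕1⊕1⊕0⊕0 = 0
s8 (pos 8,9,10,11,12,13,14,15): 1⊕1⊕1⊕0⊕1⊕1⊕0⊕0 = 1
Syndrome s8…s1 = 1000 → error at position 8.
Flip position 8: 111010111101100 → 111010101101100

111010101101100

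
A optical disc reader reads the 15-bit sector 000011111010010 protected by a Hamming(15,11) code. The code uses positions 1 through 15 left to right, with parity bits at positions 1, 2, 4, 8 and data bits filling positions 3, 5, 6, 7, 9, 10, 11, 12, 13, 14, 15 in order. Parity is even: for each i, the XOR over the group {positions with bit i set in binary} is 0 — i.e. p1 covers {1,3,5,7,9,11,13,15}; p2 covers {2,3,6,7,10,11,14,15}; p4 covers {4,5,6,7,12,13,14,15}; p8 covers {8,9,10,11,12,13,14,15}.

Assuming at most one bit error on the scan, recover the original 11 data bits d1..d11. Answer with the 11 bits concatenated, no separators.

01111010010

s1 (pos 1,3,5,7,9,11,13,15): 0⊕0⊕1⊕1⊕1⊕1⊕0⊕0 = 0
s2 (pos 2,3,6,7,10,11,14,15): 0⊕0⊕1⊕1⊕0⊕1⊕1⊕0 = 0
s4 (pos 4,5,6,7,12,13,14,15): 0⊕1⊕1⊕1⊕0⊕0⊕1⊕0 = 0
s8 (pos 8,9,10,11,12,13,14,15): 1⊕1⊕0⊕1⊕0⊕0⊕1⊕0 = 0
Syndrome s8…s1 = 0000 → no error.
Read data bits from positions 3,5,6,7,9,10,11,12,13,14,15: 01111010010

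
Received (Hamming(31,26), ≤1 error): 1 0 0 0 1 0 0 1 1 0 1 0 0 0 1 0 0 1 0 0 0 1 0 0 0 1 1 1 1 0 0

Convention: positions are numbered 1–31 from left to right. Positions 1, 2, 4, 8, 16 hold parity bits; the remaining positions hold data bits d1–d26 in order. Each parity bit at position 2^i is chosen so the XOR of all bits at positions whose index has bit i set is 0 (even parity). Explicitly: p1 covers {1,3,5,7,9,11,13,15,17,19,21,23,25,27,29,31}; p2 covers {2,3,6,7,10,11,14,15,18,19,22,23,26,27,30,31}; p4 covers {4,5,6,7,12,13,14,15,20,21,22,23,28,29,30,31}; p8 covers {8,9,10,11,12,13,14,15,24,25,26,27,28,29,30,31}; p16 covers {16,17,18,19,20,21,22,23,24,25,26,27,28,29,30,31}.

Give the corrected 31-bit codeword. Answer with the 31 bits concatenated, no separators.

s1 (pos 1,3,5,7,9,11,13,15,17,19,21,23,25,27,29,31): 1⊕0⊕1⊕0⊕1⊕1⊕0⊕1⊕0⊕0⊕0⊕0⊕0⊕1⊕1⊕0 = 1
s2 (pos 2,3,6,7,10,11,14,15,18,19,22,23,26,27,30,31): 0⊕0⊕0⊕0⊕0⊕1⊕0⊕1⊕1⊕0⊕1⊕0⊕1⊕1⊕0⊕0 = 0
s4 (pos 4,5,6,7,12,13,14,15,20,21,22,23,28,29,30,31): 0⊕1⊕0⊕0⊕0⊕0⊕0⊕1⊕0⊕0⊕1⊕0⊕1⊕1⊕0⊕0 = 1
s8 (pos 8,9,10,11,12,13,14,15,24,25,26,27,28,29,30,31): 1⊕1⊕0⊕1⊕0⊕0⊕0⊕1⊕0⊕0⊕1⊕1⊕1⊕1⊕0⊕0 = 0
s16 (pos 16,17,18,19,20,21,22,23,24,25,26,27,28,29,30,31): 0⊕0⊕1⊕0⊕0⊕0⊕1⊕0⊕0⊕0⊕1⊕1⊕1⊕1⊕0⊕0 = 0
Syndrome s16…s1 = 00101 → error at position 5.
Flip position 5: 1000100110100010010001000111100 → 1000000110100010010001000111100

1000000110100010010001000111100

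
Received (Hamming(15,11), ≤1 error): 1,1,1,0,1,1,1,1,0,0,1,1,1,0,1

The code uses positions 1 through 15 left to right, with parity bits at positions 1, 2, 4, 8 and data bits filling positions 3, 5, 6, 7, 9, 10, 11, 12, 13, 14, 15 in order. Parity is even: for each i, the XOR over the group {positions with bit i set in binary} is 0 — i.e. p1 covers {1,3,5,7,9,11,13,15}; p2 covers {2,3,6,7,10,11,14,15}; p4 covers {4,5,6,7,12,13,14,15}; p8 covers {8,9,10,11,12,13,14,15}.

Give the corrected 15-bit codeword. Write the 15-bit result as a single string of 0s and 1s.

s1 (pos 1,3,5,7,9,11,13,15): 1⊕1⊕1⊕1⊕0⊕1⊕1⊕1 = 1
s2 (pos 2,3,6,7,10,11,14,15): 1⊕1⊕1⊕1⊕0⊕1⊕0⊕1 = 0
s4 (pos 4,5,6,7,12,13,14,15): 0⊕1⊕1⊕1⊕1⊕1⊕0⊕1 = 0
s8 (pos 8,9,10,11,12,13,14,15): 1⊕0⊕0⊕1⊕1⊕1⊕0⊕1 = 1
Syndrome s8…s1 = 1001 → error at position 9.
Flip position 9: 111011110011101 → 111011111011101

111011111011101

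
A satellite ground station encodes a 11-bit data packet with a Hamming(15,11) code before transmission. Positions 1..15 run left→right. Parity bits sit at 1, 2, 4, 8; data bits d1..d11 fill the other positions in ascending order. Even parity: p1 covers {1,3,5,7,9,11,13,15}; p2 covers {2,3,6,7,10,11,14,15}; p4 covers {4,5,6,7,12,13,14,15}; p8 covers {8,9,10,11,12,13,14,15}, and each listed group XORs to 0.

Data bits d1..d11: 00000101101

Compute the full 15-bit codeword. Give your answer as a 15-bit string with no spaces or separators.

Place data at non-parity positions: p1 p2 0 p4 0 0 0 p8 0 1 0 1 1 0 1
p1 (pos 1,3,5,7,9,11,13,15): XOR of data positions = 0⊕0⊕0⊕0⊕0⊕1⊕1 = 0
p2 (pos 2,3,6,7,10,11,14,15): XOR of data positions = 0⊕0⊕0⊕1⊕0⊕0⊕1 = 0
p4 (pos 4,5,6,7,12,13,14,15): XOR of data positions = 0⊕0⊕0⊕1⊕1⊕0⊕1 = 1
p8 (pos 8,9,10,11,12,13,14,15): XOR of data positions = 0⊕1⊕0⊕1⊕1⊕0⊕1 = 0
Codeword: 000100000101101

000100000101101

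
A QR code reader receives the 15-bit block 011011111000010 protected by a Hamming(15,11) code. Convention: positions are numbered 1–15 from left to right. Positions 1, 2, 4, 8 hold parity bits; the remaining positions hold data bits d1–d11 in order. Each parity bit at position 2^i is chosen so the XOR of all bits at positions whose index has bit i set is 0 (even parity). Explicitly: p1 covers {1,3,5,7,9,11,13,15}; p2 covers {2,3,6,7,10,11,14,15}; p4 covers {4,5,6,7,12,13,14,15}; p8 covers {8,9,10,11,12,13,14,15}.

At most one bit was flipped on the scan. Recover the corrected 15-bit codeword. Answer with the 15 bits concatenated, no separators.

s1 (pos 1,3,5,7,9,11,13,15): 0⊕1⊕1⊕1⊕1⊕0⊕0⊕0 = 0
s2 (pos 2,3,6,7,10,11,14,15): 1⊕1⊕1⊕1⊕0⊕0⊕1⊕0 = 1
s4 (pos 4,5,6,7,12,13,14,15): 0⊕1⊕1⊕1⊕0⊕0⊕1⊕0 = 0
s8 (pos 8,9,10,11,12,13,14,15): 1⊕1⊕0⊕0⊕0⊕0⊕1⊕0 = 1
Syndrome s8…s1 = 1010 → error at position 10.
Flip position 10: 011011111000010 → 011011111100010

011011111100010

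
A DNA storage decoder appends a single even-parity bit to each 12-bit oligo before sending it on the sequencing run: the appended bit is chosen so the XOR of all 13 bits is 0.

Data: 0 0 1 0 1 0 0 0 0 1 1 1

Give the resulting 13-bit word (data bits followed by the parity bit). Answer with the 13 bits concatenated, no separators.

0010100001111

XOR of the 12 data bits: 0⊕0⊕1⊕0⊕1⊕0⊕0⊕0⊕0⊕1⊕1⊕1 = 1
Parity bit = 1 (so all 13 bits XOR to 0).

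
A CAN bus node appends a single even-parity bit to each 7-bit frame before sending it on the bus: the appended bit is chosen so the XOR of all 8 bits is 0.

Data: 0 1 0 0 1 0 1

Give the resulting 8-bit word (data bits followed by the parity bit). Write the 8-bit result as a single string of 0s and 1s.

01001011

XOR of the 7 data bits: 0⊕1⊕0⊕0⊕1⊕0⊕1 = 1
Parity bit = 1 (so all 8 bits XOR to 0).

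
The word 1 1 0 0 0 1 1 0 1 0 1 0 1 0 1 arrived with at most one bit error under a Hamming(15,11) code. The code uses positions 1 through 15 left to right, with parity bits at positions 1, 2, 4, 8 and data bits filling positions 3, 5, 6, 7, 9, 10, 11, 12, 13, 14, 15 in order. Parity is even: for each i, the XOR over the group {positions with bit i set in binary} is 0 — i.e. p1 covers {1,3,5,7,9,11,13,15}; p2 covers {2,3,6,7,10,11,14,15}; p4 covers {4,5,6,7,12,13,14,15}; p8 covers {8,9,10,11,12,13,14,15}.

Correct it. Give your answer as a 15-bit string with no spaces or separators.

s1 (pos 1,3,5,7,9,11,13,15): 1⊕0⊕0⊕1⊕1⊕1⊕1⊕1 = 0
s2 (pos 2,3,6,7,10,11,14,15): 1⊕0⊕1⊕1⊕0⊕1⊕0⊕1 = 1
s4 (pos 4,5,6,7,12,13,14,15): 0⊕0⊕1⊕1⊕0⊕1⊕0⊕1 = 0
s8 (pos 8,9,10,11,12,13,14,15): 0⊕1⊕0⊕1⊕0⊕1⊕0⊕1 = 0
Syndrome s8…s1 = 0010 → error at position 2.
Flip position 2: 110001101010101 → 100001101010101

100001101010101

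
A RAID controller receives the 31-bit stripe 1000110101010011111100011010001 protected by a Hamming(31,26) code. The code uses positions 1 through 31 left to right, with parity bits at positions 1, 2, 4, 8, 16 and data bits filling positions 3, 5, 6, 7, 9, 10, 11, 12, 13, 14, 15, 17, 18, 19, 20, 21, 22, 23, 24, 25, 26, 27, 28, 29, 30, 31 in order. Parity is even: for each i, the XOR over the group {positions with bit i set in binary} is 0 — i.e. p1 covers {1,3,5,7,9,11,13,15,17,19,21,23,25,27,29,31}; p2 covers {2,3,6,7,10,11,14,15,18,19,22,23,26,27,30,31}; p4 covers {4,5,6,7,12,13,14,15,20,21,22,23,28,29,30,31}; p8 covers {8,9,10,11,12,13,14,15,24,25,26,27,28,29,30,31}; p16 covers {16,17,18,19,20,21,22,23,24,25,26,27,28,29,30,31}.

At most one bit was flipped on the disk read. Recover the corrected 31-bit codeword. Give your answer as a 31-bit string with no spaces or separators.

1000110101010011101100011010001

s1 (pos 1,3,5,7,9,11,13,15,17,19,21,23,25,27,29,31): 1⊕0⊕1⊕0⊕0⊕0⊕0⊕1⊕1⊕1⊕0⊕0⊕1⊕1⊕0⊕1 = 0
s2 (pos 2,3,6,7,10,11,14,15,18,19,22,23,26,27,30,31): 0⊕0⊕1⊕0⊕1⊕0⊕0⊕1⊕1⊕1⊕0⊕0⊕0⊕1⊕0⊕1 = 1
s4 (pos 4,5,6,7,12,13,14,15,20,21,22,23,28,29,30,31): 0⊕1⊕1⊕0⊕1⊕0⊕0⊕1⊕1⊕0⊕0⊕0⊕0⊕0⊕0⊕1 = 0
s8 (pos 8,9,10,11,12,13,14,15,24,25,26,27,28,29,30,31): 1⊕0⊕1⊕0⊕1⊕0⊕0⊕1⊕1⊕1⊕0⊕1⊕0⊕0⊕0⊕1 = 0
s16 (pos 16,17,18,19,20,21,22,23,24,25,26,27,28,29,30,31): 1⊕1⊕1⊕1⊕1⊕0⊕0⊕0⊕1⊕1⊕0⊕1⊕0⊕0⊕0⊕1 = 1
Syndrome s16…s1 = 10010 → error at position 18.
Flip position 18: 1000110101010011111100011010001 → 1000110101010011101100011010001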